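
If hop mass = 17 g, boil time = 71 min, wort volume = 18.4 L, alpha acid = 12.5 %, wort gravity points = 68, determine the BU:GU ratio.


U = 1.65·0.000125^(GP/1000)·(1−e^(−0.04t))/4.15;  IBU = (α/100)·m·U·1000/V;  BU:GU = IBU/GP
U = 1.65·0.000125^(68/1000)·(1−e^(−0.04·71))/4.15 = 0.2032
IBU = (12.5/100)·17·0.2032·1000/18.4 = 23.4650
BU:GU = 23.4650/68

0.3451


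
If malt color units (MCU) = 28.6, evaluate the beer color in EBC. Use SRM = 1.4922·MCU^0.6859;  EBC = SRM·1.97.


SRM = 1.4922·28.6^0.6859 = 14.8850
EBC = 14.8850·1.97

29.3234 EBC


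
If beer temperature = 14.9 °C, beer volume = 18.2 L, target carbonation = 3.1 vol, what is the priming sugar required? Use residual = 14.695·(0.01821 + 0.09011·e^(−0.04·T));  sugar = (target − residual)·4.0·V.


residual = 14.695·(0.01821 + 0.09011·e^(−0.04·14.9)) = 0.9972
sugar = (3.1 − 0.9972)·4.0·18.2

153.0819 g


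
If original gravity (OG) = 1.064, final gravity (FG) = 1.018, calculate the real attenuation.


AA = (OG−FG)/(OG−1)·100;  RA = AA·0.8192
AA = (1.064 − 1.018)/(1.064 − 1)·100 = 71.8750
RA = 71.8750·0.8192

58.8800 %


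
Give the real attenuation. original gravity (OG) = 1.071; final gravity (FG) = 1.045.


AA = (OG−FG)/(OG−1)·100;  RA = AA·0.8192
AA = (1.071 − 1.045)/(1.071 − 1)·100 = 36.6197
RA = 36.6197·0.8192

29.9989 %


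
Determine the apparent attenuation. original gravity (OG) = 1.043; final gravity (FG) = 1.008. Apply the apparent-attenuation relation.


AA = (OG − FG)/(OG − 1) · 100
AA = (1.043 − 1.008)/(1.043 − 1) · 100

81.3953 %


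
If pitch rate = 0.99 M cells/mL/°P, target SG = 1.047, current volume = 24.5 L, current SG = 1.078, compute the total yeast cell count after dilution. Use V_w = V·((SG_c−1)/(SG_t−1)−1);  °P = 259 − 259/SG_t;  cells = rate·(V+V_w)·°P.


V_w = 24.5·((1.078−1)/(1.047−1)−1) = 16.1596
V_final = 24.5 + 16.1596 = 40.6596
°P = 259 − 259/1.047 = 11.6266
cells = 0.99·40.6596·11.6266

468.0034 billion cells


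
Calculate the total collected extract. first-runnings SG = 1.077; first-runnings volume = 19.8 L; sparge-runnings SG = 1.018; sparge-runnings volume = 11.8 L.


total = Σ (SG_i − 1)·1000·V_i
first = (1.077 − 1)·1000·19.8 = 1524.6000
sparge = (1.018 − 1)·1000·11.8 = 212.4000
total = 1524.6000 + 212.4000

1737.0000 gravity·L


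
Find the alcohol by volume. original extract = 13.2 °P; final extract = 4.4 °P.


SG = 259/(259 − P);  ABV = (OG − FG)·131.25
OG = 259/(259 − 13.2) = 1.0537
FG = 259/(259 − 4.4) = 1.0173
ABV = (1.0537 − 1.0173)·131.25

4.7801 % ABV


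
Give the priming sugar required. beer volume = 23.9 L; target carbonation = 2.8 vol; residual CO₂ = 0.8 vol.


sugar = (target − residual)·4.0·V
sugar = (2.8 − 0.8)·4.0·23.9

191.2000 g


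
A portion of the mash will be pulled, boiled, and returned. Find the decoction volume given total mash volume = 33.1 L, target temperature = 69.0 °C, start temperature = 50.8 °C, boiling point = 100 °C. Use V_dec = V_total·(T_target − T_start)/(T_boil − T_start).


V_dec = 33.1·(69.0 − 50.8)/(100 − 50.8)

12.2443 L


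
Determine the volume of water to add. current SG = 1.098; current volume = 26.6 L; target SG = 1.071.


V_water = V·((SG_curr − 1)/(SG_target − 1) − 1)
V_water = 26.6·((1.098 − 1)/(1.071 − 1) − 1)

10.1155 L


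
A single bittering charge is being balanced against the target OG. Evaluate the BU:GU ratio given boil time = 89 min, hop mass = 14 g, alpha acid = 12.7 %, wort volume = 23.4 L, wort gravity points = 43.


U = 1.65·0.000125^(GP/1000)·(1−e^(−0.04t))/4.15;  IBU = (α/100)·m·U·1000/V;  BU:GU = IBU/GP
U = 1.65·0.000125^(43/1000)·(1−e^(−0.04·89))/4.15 = 0.2625
IBU = (12.7/100)·14·0.2625·1000/23.4 = 19.9429
BU:GU = 19.9429/43

0.4638


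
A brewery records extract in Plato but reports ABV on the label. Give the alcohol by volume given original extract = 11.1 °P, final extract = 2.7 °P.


SG = 259/(259 − P);  ABV = (OG − FG)·131.25
OG = 259/(259 − 11.1) = 1.0448
FG = 259/(259 − 2.7) = 1.0105
ABV = (1.0448 − 1.0105)·131.25

4.4942 % ABV


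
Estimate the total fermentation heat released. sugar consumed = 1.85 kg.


Q = m_sugar · 590 kJ/kg
Q = 1.85 · 590

1091.5000 kJ


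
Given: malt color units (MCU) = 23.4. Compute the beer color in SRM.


SRM = 1.4922 · MCU^0.6859
SRM = 1.4922 · 23.4^0.6859

12.9710 SRM


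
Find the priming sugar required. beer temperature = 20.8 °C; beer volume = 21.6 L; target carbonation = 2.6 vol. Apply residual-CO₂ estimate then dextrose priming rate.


residual = 14.695·(0.01821 + 0.09011·e^(−0.04·T));  sugar = (target − residual)·4.0·V
residual = 14.695·(0.01821 + 0.09011·e^(−0.04·20.8)) = 0.8438
sugar = (2.6 − 0.8438)·4.0·21.6

151.7319 g


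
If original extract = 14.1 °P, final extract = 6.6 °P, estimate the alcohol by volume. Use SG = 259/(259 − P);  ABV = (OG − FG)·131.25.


OG = 259/(259 − 14.1) = 1.0576
FG = 259/(259 − 6.6) = 1.0261
ABV = (1.0576 − 1.0261)·131.25

4.1246 % ABV


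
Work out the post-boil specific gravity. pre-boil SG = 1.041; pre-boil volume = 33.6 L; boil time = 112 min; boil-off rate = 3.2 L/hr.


V_post = V_pre − rate·(t/60);  SG_post = 1 + (SG_pre−1)·V_pre/V_post
V_post = 33.6 − 3.2·(112/60) = 27.6267
SG_post = 1 + (1.041 − 1)·33.6/27.6267

1.0499


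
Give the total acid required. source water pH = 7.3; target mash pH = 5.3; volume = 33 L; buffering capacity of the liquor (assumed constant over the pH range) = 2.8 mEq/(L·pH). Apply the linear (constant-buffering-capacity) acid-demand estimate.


acid = buffering capacity · (pH_source − pH_target) · V
acid = 2.8 · (7.3 − 5.3) · 33

184.8000 mEq


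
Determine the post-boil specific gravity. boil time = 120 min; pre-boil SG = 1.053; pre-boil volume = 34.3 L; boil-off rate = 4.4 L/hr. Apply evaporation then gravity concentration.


V_post = V_pre − rate·(t/60);  SG_post = 1 + (SG_pre−1)·V_pre/V_post
V_post = 34.3 − 4.4·(120/60) = 25.5000
SG_post = 1 + (1.053 − 1)·34.3/25.5000

1.0713


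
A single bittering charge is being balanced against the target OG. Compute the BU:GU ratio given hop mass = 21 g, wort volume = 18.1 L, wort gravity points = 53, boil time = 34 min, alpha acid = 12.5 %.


U = 1.65·0.000125^(GP/1000)·(1−e^(−0.04t))/4.15;  IBU = (α/100)·m·U·1000/V;  BU:GU = IBU/GP
U = 1.65·0.000125^(53/1000)·(1−e^(−0.04·34))/4.15 = 0.1836
IBU = (12.5/100)·21·0.1836·1000/18.1 = 26.6201
BU:GU = 26.6201/53

0.5023


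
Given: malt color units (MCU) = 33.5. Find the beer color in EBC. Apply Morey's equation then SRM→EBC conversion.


SRM = 1.4922·MCU^0.6859;  EBC = SRM·1.97
SRM = 1.4922·33.5^0.6859 = 16.5903
EBC = 16.5903·1.97

32.6830 EBC


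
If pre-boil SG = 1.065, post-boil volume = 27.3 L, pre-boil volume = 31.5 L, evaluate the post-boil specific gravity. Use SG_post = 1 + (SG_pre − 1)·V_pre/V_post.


pts_pre = (1.065 − 1)·1000 = 65.0000
pts_post = 65.0000·31.5/27.3 = 75.0000
SG_post = 1 + 75.0000/1000

1.0750


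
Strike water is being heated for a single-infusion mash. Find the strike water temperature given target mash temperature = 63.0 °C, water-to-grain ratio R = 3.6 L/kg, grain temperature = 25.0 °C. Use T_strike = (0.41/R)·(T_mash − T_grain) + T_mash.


T_strike = (0.41/3.6)·(63.0 − 25.0) + 63.0

67.3278 °C


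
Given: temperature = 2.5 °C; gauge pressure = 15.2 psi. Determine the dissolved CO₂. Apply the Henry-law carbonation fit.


vols = (P + 14.695)·(0.01821 + 0.09011·e^(−0.04·T))
vols = (15.2 + 14.695)·(0.01821 + 0.09011·e^(−0.04·2.5))

2.9819 volumes


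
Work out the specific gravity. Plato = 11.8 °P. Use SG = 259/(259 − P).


SG = 259/(259 − 11.8)

1.0477


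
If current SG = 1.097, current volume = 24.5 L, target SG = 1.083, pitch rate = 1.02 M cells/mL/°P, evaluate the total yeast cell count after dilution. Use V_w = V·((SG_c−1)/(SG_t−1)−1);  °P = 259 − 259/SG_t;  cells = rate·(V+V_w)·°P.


V_w = 24.5·((1.097−1)/(1.083−1)−1) = 4.1325
V_final = 24.5 + 4.1325 = 28.6325
°P = 259 − 259/1.083 = 19.8495
cells = 1.02·28.6325·19.8495

579.7080 billion cells


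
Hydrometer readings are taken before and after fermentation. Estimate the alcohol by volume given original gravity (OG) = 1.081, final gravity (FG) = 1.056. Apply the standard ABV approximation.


ABV = (OG − FG) · 131.25
ABV = (1.081 − 1.056) · 131.25

3.2812 % ABV


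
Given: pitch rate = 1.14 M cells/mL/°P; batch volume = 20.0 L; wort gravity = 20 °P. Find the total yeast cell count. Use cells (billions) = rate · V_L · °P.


cells = 1.14 · 20.0 · 20

456.0000 billion cells


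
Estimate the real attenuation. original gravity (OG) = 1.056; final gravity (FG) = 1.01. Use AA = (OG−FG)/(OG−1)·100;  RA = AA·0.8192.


AA = (1.056 − 1.01)/(1.056 − 1)·100 = 82.1429
RA = 82.1429·0.8192

67.2914 %


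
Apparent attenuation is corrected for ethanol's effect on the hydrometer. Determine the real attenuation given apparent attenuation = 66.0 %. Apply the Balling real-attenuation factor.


RA = AA · 0.8192
RA = 66.0 · 0.8192

54.0672 %


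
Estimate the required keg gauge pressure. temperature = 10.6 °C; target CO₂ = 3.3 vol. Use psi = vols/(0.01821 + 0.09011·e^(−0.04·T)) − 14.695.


psi = 3.3/(0.01821 + 0.09011·e^(−0.04·10.6)) − 14.695

28.0621 psi


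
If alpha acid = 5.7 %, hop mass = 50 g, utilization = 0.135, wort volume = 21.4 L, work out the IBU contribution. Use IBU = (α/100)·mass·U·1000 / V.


IBU = (5.7/100)·50·0.135·1000 / 21.4

17.9790 IBU


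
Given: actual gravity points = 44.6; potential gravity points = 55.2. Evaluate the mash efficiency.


efficiency = actual / potential × 100
efficiency = 44.6 / 55.2 × 100

80.7971 %


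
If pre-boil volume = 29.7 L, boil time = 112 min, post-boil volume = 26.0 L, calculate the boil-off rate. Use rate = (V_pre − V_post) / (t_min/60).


rate = (29.7 − 26.0) / (112/60)

1.9821 L/hr


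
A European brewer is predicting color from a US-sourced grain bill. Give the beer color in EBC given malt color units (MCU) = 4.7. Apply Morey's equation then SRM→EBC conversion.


SRM = 1.4922·MCU^0.6859;  EBC = SRM·1.97
SRM = 1.4922·4.7^0.6859 = 4.3134
EBC = 4.3134·1.97

8.4974 EBC


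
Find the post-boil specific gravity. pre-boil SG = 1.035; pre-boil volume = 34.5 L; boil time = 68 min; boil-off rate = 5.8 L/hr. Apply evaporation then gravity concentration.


V_post = V_pre − rate·(t/60);  SG_post = 1 + (SG_pre−1)·V_pre/V_post
V_post = 34.5 − 5.8·(68/60) = 27.9267
SG_post = 1 + (1.035 − 1)·34.5/27.9267

1.0432


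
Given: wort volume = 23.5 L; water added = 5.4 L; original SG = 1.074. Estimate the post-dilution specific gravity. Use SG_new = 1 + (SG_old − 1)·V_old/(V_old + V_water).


pts = (1.074 − 1)·1000·23.5/(23.5 + 5.4) = 60.1730
SG_new = 1 + 60.1730/1000

1.0602


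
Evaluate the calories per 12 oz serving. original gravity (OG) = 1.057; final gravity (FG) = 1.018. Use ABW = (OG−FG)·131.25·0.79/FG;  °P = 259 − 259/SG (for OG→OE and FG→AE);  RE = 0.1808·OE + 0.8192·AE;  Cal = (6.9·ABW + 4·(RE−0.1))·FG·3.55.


ABW = (1.057 − 1.018)·131.25·0.79/1.018 = 3.9723
OE = 259 − 259/1.057 = 13.9669 °P
AE = 259 − 259/1.018 = 4.5796 °P
RE = 0.1808·13.9669 + 0.8192·4.5796 = 6.2768 °P
Cal = (6.9·3.9723 + 4·(6.2768−0.1))·1.018·3.55

188.3425 kcal


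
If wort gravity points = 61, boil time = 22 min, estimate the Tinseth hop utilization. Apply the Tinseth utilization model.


U = 1.65·0.000125^(GP/1000) · (1 − e^(−0.04·t))/4.15
bigness = 1.65·0.000125^(61/1000) = 0.9537
boil_factor = (1 − e^(−0.04·22))/4.15 = 0.1410
U = 0.9537 · 0.1410

0.1345


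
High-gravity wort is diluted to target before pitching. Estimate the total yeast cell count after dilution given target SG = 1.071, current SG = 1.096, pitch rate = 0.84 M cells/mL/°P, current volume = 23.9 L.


V_w = V·((SG_c−1)/(SG_t−1)−1);  °P = 259 − 259/SG_t;  cells = rate·(V+V_w)·°P
V_w = 23.9·((1.096−1)/(1.071−1)−1) = 8.4155
V_final = 23.9 + 8.4155 = 32.3155
°P = 259 − 259/1.071 = 17.1699
cells = 0.84·32.3155·17.1699

466.0781 billion cells


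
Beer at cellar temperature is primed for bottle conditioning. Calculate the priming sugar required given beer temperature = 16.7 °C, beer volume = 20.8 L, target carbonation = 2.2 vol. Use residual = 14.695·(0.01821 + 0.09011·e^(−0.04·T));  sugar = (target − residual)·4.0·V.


residual = 14.695·(0.01821 + 0.09011·e^(−0.04·16.7)) = 0.9465
sugar = (2.2 − 0.9465)·4.0·20.8

104.2879 g


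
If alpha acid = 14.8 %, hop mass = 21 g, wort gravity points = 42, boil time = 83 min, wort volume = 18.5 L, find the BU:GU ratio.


U = 1.65·0.000125^(GP/1000)·(1−e^(−0.04t))/4.15;  IBU = (α/100)·m·U·1000/V;  BU:GU = IBU/GP
U = 1.65·0.000125^(42/1000)·(1−e^(−0.04·83))/4.15 = 0.2627
IBU = (14.8/100)·21·0.2627·1000/18.5 = 44.1391
BU:GU = 44.1391/42

1.0509


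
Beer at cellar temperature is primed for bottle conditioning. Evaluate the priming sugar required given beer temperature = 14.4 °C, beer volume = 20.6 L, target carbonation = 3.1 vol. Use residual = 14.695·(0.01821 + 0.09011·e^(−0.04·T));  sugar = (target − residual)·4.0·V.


residual = 14.695·(0.01821 + 0.09011·e^(−0.04·14.4)) = 1.0120
sugar = (3.1 − 1.0120)·4.0·20.6

172.0540 g


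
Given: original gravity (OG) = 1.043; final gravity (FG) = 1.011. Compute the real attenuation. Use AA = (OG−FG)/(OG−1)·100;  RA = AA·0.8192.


AA = (1.043 − 1.011)/(1.043 − 1)·100 = 74.4186
RA = 74.4186·0.8192

60.9637 %


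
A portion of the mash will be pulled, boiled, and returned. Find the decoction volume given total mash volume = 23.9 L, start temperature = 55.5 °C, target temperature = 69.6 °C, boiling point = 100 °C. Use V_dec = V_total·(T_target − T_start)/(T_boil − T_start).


V_dec = 23.9·(69.6 − 55.5)/(100 − 55.5)

7.5728 L


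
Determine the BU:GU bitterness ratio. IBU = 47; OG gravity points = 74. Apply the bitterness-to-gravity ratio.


BU:GU = IBU / OG_points
BU:GU = 47 / 74

0.6351


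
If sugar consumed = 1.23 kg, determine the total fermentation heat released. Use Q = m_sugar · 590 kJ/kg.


Q = 1.23 · 590

725.7000 kJ


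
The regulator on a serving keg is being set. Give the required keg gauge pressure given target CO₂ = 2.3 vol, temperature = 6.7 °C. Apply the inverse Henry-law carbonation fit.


psi = vols/(0.01821 + 0.09011·e^(−0.04·T)) − 14.695
psi = 2.3/(0.01821 + 0.09011·e^(−0.04·6.7)) − 14.695

11.7006 psi


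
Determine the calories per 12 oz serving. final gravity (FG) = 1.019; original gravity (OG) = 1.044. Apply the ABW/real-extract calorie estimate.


ABW = (OG−FG)·131.25·0.79/FG;  °P = 259 − 259/SG (for OG→OE and FG→AE);  RE = 0.1808·OE + 0.8192·AE;  Cal = (6.9·ABW + 4·(RE−0.1))·FG·3.55
ABW = (1.044 − 1.019)·131.25·0.79/1.019 = 2.5439
OE = 259 − 259/1.044 = 10.9157 °P
AE = 259 − 259/1.019 = 4.8292 °P
RE = 0.1808·10.9157 + 0.8192·4.8292 = 5.9297 °P
Cal = (6.9·2.5439 + 4·(5.9297−0.1))·1.019·3.55

147.8499 kcal


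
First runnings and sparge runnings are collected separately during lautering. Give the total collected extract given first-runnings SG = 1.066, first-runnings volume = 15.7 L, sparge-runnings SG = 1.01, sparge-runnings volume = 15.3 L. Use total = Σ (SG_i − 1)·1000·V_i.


first = (1.066 − 1)·1000·15.7 = 1036.2000
sparge = (1.01 − 1)·1000·15.3 = 153.0000
total = 1036.2000 + 153.0000

1189.2000 gravity·L


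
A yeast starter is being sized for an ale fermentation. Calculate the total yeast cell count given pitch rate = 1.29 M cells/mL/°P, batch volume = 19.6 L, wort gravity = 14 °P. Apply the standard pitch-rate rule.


cells (billions) = rate · V_L · °P
cells = 1.29 · 19.6 · 14

353.9760 billion cells


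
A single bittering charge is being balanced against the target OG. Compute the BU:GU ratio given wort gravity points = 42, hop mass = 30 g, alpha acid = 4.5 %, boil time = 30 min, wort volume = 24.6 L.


U = 1.65·0.000125^(GP/1000)·(1−e^(−0.04t))/4.15;  IBU = (α/100)·m·U·1000/V;  BU:GU = IBU/GP
U = 1.65·0.000125^(42/1000)·(1−e^(−0.04·30))/4.15 = 0.1905
IBU = (4.5/100)·30·0.1905·1000/24.6 = 10.4535
BU:GU = 10.4535/42

0.2489


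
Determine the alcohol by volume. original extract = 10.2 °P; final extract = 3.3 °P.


SG = 259/(259 − P);  ABV = (OG − FG)·131.25
OG = 259/(259 − 10.2) = 1.0410
FG = 259/(259 − 3.3) = 1.0129
ABV = (1.0410 − 1.0129)·131.25

3.6869 % ABV


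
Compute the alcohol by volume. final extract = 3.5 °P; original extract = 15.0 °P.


SG = 259/(259 − P);  ABV = (OG − FG)·131.25
OG = 259/(259 − 15.0) = 1.0615
FG = 259/(259 − 3.5) = 1.0137
ABV = (1.0615 − 1.0137)·131.25

6.2707 % ABV


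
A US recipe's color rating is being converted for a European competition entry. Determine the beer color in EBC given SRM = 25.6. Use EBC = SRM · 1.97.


EBC = 25.6 · 1.97

50.4320 EBC


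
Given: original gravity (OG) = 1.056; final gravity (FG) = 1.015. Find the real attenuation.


AA = (OG−FG)/(OG−1)·100;  RA = AA·0.8192
AA = (1.056 − 1.015)/(1.056 − 1)·100 = 73.2143
RA = 73.2143·0.8192

59.9771 %


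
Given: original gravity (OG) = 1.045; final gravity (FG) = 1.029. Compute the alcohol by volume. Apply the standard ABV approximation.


ABV = (OG − FG) · 131.25
ABV = (1.045 − 1.029) · 131.25

2.1000 % ABV


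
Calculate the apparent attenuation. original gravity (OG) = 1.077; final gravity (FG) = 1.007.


AA = (OG − FG)/(OG − 1) · 100
AA = (1.077 − 1.007)/(1.077 − 1) · 100

90.9091 %


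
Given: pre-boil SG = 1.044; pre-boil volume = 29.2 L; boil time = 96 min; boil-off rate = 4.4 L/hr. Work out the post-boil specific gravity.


V_post = V_pre − rate·(t/60);  SG_post = 1 + (SG_pre−1)·V_pre/V_post
V_post = 29.2 − 4.4·(96/60) = 22.1600
SG_post = 1 + (1.044 − 1)·29.2/22.1600

1.0580


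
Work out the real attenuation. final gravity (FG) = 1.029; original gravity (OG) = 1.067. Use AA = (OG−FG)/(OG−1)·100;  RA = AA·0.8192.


AA = (1.067 − 1.029)/(1.067 − 1)·100 = 56.7164
RA = 56.7164·0.8192

46.4621 %


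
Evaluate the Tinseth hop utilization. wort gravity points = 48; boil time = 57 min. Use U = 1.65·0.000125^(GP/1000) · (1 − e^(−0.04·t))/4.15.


bigness = 1.65·0.000125^(48/1000) = 1.0719
boil_factor = (1 − e^(−0.04·57))/4.15 = 0.2163
U = 1.0719 · 0.2163

0.2319


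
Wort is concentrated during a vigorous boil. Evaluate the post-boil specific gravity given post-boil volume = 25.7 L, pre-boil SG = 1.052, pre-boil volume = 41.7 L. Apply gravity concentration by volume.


SG_post = 1 + (SG_pre − 1)·V_pre/V_post
pts_pre = (1.052 − 1)·1000 = 52.0000
pts_post = 52.0000·41.7/25.7 = 84.3735
SG_post = 1 + 84.3735/1000

1.0844


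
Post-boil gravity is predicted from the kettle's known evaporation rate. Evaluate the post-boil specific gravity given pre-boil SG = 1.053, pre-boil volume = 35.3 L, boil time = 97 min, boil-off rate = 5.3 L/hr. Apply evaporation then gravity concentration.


V_post = V_pre − rate·(t/60);  SG_post = 1 + (SG_pre−1)·V_pre/V_post
V_post = 35.3 − 5.3·(97/60) = 26.7317
SG_post = 1 + (1.053 − 1)·35.3/26.7317

1.0700


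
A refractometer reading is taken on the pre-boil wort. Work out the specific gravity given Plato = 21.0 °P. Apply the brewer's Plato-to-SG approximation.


SG = 259/(259 − P)
SG = 259/(259 − 21.0)

1.0882


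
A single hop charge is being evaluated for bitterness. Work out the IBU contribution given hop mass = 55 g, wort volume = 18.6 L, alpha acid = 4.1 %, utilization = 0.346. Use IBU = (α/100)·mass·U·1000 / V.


IBU = (4.1/100)·55·0.346·1000 / 18.6

41.9478 IBU


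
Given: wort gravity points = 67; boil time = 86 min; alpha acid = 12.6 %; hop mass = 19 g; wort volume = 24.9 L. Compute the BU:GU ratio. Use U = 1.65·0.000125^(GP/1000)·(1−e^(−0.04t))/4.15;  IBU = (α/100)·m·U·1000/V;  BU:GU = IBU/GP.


U = 1.65·0.000125^(67/1000)·(1−e^(−0.04·86))/4.15 = 0.2108
IBU = (12.6/100)·19·0.2108·1000/24.9 = 20.2628
BU:GU = 20.2628/67

0.3024


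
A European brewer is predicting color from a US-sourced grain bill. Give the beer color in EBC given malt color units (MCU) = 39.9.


SRM = 1.4922·MCU^0.6859;  EBC = SRM·1.97
SRM = 1.4922·39.9^0.6859 = 18.7040
EBC = 18.7040·1.97

36.8469 EBC


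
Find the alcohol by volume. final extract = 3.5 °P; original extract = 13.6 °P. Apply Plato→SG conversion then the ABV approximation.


SG = 259/(259 − P);  ABV = (OG − FG)·131.25
OG = 259/(259 − 13.6) = 1.0554
FG = 259/(259 − 3.5) = 1.0137
ABV = (1.0554 − 1.0137)·131.25

5.4759 % ABV


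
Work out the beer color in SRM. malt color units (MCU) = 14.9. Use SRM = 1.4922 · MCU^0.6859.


SRM = 1.4922 · 14.9^0.6859

9.5173 SRM


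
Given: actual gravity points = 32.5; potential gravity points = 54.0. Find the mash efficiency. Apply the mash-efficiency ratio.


efficiency = actual / potential × 100
efficiency = 32.5 / 54.0 × 100

60.1852 %


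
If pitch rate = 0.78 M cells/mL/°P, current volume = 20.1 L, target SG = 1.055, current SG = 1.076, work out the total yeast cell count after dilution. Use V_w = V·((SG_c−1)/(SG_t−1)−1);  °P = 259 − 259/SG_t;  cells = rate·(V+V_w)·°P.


V_w = 20.1·((1.076−1)/(1.055−1)−1) = 7.6745
V_final = 20.1 + 7.6745 = 27.7745
°P = 259 − 259/1.055 = 13.5024
cells = 0.78·27.7745·13.5024

292.5173 billion cells


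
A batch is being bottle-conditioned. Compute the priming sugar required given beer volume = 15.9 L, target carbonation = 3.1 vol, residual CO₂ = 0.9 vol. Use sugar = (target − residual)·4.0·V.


sugar = (3.1 − 0.9)·4.0·15.9

139.9200 g


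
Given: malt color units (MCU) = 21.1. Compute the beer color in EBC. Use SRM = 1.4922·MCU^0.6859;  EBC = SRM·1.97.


SRM = 1.4922·21.1^0.6859 = 12.0824
EBC = 12.0824·1.97

23.8023 EBC


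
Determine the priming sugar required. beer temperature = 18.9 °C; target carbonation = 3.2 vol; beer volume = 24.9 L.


residual = 14.695·(0.01821 + 0.09011·e^(−0.04·T));  sugar = (target − residual)·4.0·V
residual = 14.695·(0.01821 + 0.09011·e^(−0.04·18.9)) = 0.8893
sugar = (3.2 − 0.8893)·4.0·24.9

230.1411 g


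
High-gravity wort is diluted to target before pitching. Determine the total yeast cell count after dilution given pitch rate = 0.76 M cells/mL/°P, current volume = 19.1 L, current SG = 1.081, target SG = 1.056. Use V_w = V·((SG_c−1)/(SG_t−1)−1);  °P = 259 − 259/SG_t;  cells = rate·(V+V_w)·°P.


V_w = 19.1·((1.081−1)/(1.056−1)−1) = 8.5268
V_final = 19.1 + 8.5268 = 27.6268
°P = 259 − 259/1.056 = 13.7348
cells = 0.76·27.6268·13.7348

288.3818 billion cells


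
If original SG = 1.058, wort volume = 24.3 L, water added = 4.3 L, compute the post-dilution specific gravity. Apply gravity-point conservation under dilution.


SG_new = 1 + (SG_old − 1)·V_old/(V_old + V_water)
pts = (1.058 − 1)·1000·24.3/(24.3 + 4.3) = 49.2797
SG_new = 1 + 49.2797/1000

1.0493


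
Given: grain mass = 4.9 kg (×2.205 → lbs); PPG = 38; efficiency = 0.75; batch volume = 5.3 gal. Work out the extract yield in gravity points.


points = lbs × PPG × eff / vol
lbs = 4.9 × 2.205 = 10.8045
points = 10.8045 × 38 × 0.75 / 5.3

58.0997 points


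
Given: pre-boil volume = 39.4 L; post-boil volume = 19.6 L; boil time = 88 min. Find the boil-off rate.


rate = (V_pre − V_post) / (t_min/60)
rate = (39.4 − 19.6) / (88/60)

13.5000 L/hr


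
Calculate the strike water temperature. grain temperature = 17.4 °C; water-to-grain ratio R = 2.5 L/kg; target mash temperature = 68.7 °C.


T_strike = (0.41/R)·(T_mash − T_grain) + T_mash
T_strike = (0.41/2.5)·(68.7 − 17.4) + 68.7

77.1132 °C


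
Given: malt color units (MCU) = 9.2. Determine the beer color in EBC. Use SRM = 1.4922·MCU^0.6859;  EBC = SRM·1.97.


SRM = 1.4922·9.2^0.6859 = 6.8374
EBC = 6.8374·1.97

13.4696 EBC


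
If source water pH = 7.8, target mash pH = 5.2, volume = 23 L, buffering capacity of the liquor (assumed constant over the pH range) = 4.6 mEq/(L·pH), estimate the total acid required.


acid = buffering capacity · (pH_source − pH_target) · V
acid = 4.6 · (7.8 − 5.2) · 23

275.0800 mEq


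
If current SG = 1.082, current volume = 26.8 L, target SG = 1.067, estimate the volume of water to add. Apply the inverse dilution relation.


V_water = V·((SG_curr − 1)/(SG_target − 1) − 1)
V_water = 26.8·((1.082 − 1)/(1.067 − 1) − 1)

6.0000 L


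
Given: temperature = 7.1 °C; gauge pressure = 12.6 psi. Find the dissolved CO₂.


vols = (P + 14.695)·(0.01821 + 0.09011·e^(−0.04·T))
vols = (12.6 + 14.695)·(0.01821 + 0.09011·e^(−0.04·7.1))

2.3485 volumes


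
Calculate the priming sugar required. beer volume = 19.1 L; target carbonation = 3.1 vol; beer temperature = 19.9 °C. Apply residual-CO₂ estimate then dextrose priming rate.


residual = 14.695·(0.01821 + 0.09011·e^(−0.04·T));  sugar = (target − residual)·4.0·V
residual = 14.695·(0.01821 + 0.09011·e^(−0.04·19.9)) = 0.8650
sugar = (3.1 − 0.8650)·4.0·19.1

170.7565 g


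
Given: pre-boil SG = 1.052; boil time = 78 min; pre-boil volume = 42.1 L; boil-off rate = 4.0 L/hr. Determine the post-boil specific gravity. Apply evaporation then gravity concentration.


V_post = V_pre − rate·(t/60);  SG_post = 1 + (SG_pre−1)·V_pre/V_post
V_post = 42.1 − 4.0·(78/60) = 36.9000
SG_post = 1 + (1.052 − 1)·42.1/36.9000

1.0593


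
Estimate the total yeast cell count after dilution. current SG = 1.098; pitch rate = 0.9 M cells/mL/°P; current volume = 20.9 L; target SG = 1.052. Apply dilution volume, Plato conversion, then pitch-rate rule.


V_w = V·((SG_c−1)/(SG_t−1)−1);  °P = 259 − 259/SG_t;  cells = rate·(V+V_w)·°P
V_w = 20.9·((1.098−1)/(1.052−1)−1) = 18.4885
V_final = 20.9 + 18.4885 = 39.3885
°P = 259 − 259/1.052 = 12.8023
cells = 0.9·39.3885·12.8023

453.8360 billion cells


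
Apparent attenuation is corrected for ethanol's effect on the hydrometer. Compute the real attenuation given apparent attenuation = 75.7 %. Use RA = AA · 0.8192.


RA = 75.7 · 0.8192

62.0134 %


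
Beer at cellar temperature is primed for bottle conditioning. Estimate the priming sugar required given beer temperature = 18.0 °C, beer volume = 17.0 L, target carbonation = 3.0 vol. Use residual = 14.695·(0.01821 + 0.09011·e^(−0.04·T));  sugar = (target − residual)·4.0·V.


residual = 14.695·(0.01821 + 0.09011·e^(−0.04·18.0)) = 0.9121
sugar = (3.0 − 0.9121)·4.0·17.0

141.9747 g


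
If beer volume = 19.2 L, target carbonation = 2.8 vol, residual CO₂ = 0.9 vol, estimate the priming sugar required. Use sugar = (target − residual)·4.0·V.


sugar = (2.8 − 0.9)·4.0·19.2

145.9200 g


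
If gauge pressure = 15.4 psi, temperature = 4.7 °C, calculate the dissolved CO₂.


vols = (P + 14.695)·(0.01821 + 0.09011·e^(−0.04·T))
vols = (15.4 + 14.695)·(0.01821 + 0.09011·e^(−0.04·4.7))

2.7951 volumes


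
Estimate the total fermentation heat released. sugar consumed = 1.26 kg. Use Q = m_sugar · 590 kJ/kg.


Q = 1.26 · 590

743.4000 kJ


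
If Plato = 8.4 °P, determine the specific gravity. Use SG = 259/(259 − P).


SG = 259/(259 − 8.4)

1.0335


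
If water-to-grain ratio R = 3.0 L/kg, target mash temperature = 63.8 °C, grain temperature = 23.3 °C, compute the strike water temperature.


T_strike = (0.41/R)·(T_mash − T_grain) + T_mash
T_strike = (0.41/3.0)·(63.8 − 23.3) + 63.8

69.3350 °C


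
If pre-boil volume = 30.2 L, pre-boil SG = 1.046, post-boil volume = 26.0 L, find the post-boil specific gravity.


SG_post = 1 + (SG_pre − 1)·V_pre/V_post
pts_pre = (1.046 − 1)·1000 = 46.0000
pts_post = 46.0000·30.2/26.0 = 53.4308
SG_post = 1 + 53.4308/1000

1.0534


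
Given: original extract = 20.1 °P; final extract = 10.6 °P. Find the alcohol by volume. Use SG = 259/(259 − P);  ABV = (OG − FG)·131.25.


OG = 259/(259 − 20.1) = 1.0841
FG = 259/(259 − 10.6) = 1.0427
ABV = (1.0841 − 1.0427)·131.25

5.4420 % ABV


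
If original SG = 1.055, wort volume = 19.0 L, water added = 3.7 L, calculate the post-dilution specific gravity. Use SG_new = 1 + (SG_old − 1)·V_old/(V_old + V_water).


pts = (1.055 − 1)·1000·19.0/(19.0 + 3.7) = 46.0352
SG_new = 1 + 46.0352/1000

1.0460


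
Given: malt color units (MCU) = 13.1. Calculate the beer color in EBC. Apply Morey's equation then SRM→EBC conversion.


SRM = 1.4922·MCU^0.6859;  EBC = SRM·1.97
SRM = 1.4922·13.1^0.6859 = 8.7129
EBC = 8.7129·1.97

17.1644 EBC


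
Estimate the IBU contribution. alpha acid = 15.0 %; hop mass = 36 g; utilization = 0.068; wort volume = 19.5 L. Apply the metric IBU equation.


IBU = (α/100)·mass·U·1000 / V
IBU = (15.0/100)·36·0.068·1000 / 19.5

18.8308 IBU


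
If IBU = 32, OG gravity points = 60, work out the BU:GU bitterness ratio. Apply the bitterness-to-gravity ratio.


BU:GU = IBU / OG_points
BU:GU = 32 / 60

0.5333


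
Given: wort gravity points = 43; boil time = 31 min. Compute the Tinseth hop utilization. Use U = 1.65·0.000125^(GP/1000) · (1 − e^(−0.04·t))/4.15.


bigness = 1.65·0.000125^(43/1000) = 1.1211
boil_factor = (1 − e^(−0.04·31))/4.15 = 0.1712
U = 1.1211 · 0.1712

0.1920


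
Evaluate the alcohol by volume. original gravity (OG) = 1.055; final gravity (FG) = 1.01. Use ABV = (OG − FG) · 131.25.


ABV = (1.055 − 1.01) · 131.25

5.9062 % ABV


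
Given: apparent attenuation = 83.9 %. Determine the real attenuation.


RA = AA · 0.8192
RA = 83.9 · 0.8192

68.7309 %


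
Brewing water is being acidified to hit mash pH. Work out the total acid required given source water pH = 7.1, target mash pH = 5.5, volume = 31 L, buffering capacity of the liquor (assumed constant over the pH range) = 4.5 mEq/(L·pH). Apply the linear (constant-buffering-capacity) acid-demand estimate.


acid = buffering capacity · (pH_source − pH_target) · V
acid = 4.5 · (7.1 − 5.5) · 31

223.2000 mEq


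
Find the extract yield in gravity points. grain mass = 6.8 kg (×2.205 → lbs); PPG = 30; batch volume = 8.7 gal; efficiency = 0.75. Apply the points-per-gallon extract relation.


points = lbs × PPG × eff / vol
lbs = 6.8 × 2.205 = 14.9940
points = 14.9940 × 30 × 0.75 / 8.7

38.7776 points


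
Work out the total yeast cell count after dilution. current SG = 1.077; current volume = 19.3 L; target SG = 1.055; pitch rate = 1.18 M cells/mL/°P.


V_w = V·((SG_c−1)/(SG_t−1)−1);  °P = 259 − 259/SG_t;  cells = rate·(V+V_w)·°P
V_w = 19.3·((1.077−1)/(1.055−1)−1) = 7.7200
V_final = 19.3 + 7.7200 = 27.0200
°P = 259 − 259/1.055 = 13.5024
cells = 1.18·27.0200·13.5024

430.5042 billion cells


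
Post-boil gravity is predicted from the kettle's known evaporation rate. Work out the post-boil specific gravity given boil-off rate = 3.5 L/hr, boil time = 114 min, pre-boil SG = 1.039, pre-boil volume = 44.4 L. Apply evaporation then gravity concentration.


V_post = V_pre − rate·(t/60);  SG_post = 1 + (SG_pre−1)·V_pre/V_post
V_post = 44.4 − 3.5·(114/60) = 37.7500
SG_post = 1 + (1.039 − 1)·44.4/37.7500

1.0459


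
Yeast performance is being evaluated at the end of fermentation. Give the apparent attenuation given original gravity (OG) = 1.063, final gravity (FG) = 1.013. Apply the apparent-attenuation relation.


AA = (OG − FG)/(OG − 1) · 100
AA = (1.063 − 1.013)/(1.063 − 1) · 100

79.3651 %


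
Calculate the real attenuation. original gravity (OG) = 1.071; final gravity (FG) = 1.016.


AA = (OG−FG)/(OG−1)·100;  RA = AA·0.8192
AA = (1.071 − 1.016)/(1.071 − 1)·100 = 77.4648
RA = 77.4648·0.8192

63.4592 %


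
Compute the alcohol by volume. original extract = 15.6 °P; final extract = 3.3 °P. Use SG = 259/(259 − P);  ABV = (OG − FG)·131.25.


OG = 259/(259 − 15.6) = 1.0641
FG = 259/(259 − 3.3) = 1.0129
ABV = (1.0641 − 1.0129)·131.25

6.7182 % ABV


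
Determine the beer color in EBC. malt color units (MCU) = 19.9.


SRM = 1.4922·MCU^0.6859;  EBC = SRM·1.97
SRM = 1.4922·19.9^0.6859 = 11.6067
EBC = 11.6067·1.97

22.8653 EBC


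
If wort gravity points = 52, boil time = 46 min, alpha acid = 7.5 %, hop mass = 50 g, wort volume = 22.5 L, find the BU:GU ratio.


U = 1.65·0.000125^(GP/1000)·(1−e^(−0.04t))/4.15;  IBU = (α/100)·m·U·1000/V;  BU:GU = IBU/GP
U = 1.65·0.000125^(52/1000)·(1−e^(−0.04·46))/4.15 = 0.2096
IBU = (7.5/100)·50·0.2096·1000/22.5 = 34.9313
BU:GU = 34.9313/52

0.6718


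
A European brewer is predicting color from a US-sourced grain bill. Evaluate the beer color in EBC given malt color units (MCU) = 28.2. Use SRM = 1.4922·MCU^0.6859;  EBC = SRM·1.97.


SRM = 1.4922·28.2^0.6859 = 14.7419
EBC = 14.7419·1.97

29.0415 EBC


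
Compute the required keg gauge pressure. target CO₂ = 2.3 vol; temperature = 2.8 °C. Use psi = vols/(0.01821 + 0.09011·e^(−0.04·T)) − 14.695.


psi = 2.3/(0.01821 + 0.09011·e^(−0.04·2.8)) − 14.695

8.5909 psi


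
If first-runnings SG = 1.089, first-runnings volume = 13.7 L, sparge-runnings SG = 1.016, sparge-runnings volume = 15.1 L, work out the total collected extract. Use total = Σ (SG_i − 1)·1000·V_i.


first = (1.089 − 1)·1000·13.7 = 1219.3000
sparge = (1.016 − 1)·1000·15.1 = 241.6000
total = 1219.3000 + 241.6000

1460.9000 gravity·L


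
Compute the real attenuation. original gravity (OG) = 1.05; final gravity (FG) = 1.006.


AA = (OG−FG)/(OG−1)·100;  RA = AA·0.8192
AA = (1.05 − 1.006)/(1.05 − 1)·100 = 88.0000
RA = 88.0000·0.8192

72.0896 %


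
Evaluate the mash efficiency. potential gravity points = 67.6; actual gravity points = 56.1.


efficiency = actual / potential × 100
efficiency = 56.1 / 67.6 × 100

82.9882 %


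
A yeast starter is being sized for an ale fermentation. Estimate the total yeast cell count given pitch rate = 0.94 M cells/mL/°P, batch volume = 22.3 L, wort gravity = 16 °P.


cells (billions) = rate · V_L · °P
cells = 0.94 · 22.3 · 16

335.3920 billion cells


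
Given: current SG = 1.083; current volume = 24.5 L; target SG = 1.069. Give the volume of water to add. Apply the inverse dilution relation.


V_water = V·((SG_curr − 1)/(SG_target − 1) − 1)
V_water = 24.5·((1.083 − 1)/(1.069 − 1) − 1)

4.9710 L


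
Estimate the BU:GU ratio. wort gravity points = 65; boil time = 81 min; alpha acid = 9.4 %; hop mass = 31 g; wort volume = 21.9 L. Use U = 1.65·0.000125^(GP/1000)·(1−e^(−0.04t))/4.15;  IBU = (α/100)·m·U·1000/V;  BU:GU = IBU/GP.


U = 1.65·0.000125^(65/1000)·(1−e^(−0.04·81))/4.15 = 0.2130
IBU = (9.4/100)·31·0.2130·1000/21.9 = 28.3420
BU:GU = 28.3420/65

0.4360


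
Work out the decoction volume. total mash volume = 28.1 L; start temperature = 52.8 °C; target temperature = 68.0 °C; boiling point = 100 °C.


V_dec = V_total·(T_target − T_start)/(T_boil − T_start)
V_dec = 28.1·(68.0 − 52.8)/(100 − 52.8)

9.0492 L


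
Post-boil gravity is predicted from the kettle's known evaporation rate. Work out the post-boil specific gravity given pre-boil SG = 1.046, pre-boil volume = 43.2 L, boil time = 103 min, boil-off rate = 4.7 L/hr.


V_post = V_pre − rate·(t/60);  SG_post = 1 + (SG_pre−1)·V_pre/V_post
V_post = 43.2 − 4.7·(103/60) = 35.1317
SG_post = 1 + (1.046 − 1)·43.2/35.1317

1.0566


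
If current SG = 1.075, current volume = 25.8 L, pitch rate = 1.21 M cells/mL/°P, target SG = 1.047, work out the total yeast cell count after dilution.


V_w = V·((SG_c−1)/(SG_t−1)−1);  °P = 259 − 259/SG_t;  cells = rate·(V+V_w)·°P
V_w = 25.8·((1.075−1)/(1.047−1)−1) = 15.3702
V_final = 25.8 + 15.3702 = 41.1702
°P = 259 − 259/1.047 = 11.6266
cells = 1.21·41.1702·11.6266

579.1878 billion cells


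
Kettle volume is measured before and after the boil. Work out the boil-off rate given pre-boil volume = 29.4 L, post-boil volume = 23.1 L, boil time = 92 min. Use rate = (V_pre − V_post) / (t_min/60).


rate = (29.4 − 23.1) / (92/60)

4.1087 L/hr


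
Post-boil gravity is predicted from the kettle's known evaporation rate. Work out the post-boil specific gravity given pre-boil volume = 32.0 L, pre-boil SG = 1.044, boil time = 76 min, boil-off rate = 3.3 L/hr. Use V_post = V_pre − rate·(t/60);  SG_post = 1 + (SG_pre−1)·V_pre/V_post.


V_post = 32.0 − 3.3·(76/60) = 27.8200
SG_post = 1 + (1.044 − 1)·32.0/27.8200

1.0506


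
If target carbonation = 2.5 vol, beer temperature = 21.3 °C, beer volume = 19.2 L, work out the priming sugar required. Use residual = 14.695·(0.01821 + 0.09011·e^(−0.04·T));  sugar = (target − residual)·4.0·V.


residual = 14.695·(0.01821 + 0.09011·e^(−0.04·21.3)) = 0.8324
sugar = (2.5 − 0.8324)·4.0·19.2

128.0691 g


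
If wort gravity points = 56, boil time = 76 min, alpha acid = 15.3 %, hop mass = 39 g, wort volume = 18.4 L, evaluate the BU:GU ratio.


U = 1.65·0.000125^(GP/1000)·(1−e^(−0.04t))/4.15;  IBU = (α/100)·m·U·1000/V;  BU:GU = IBU/GP
U = 1.65·0.000125^(56/1000)·(1−e^(−0.04·76))/4.15 = 0.2289
IBU = (15.3/100)·39·0.2289·1000/18.4 = 74.2187
BU:GU = 74.2187/56

1.3253


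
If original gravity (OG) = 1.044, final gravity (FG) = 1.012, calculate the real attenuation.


AA = (OG−FG)/(OG−1)·100;  RA = AA·0.8192
AA = (1.044 − 1.012)/(1.044 − 1)·100 = 72.7273
RA = 72.7273·0.8192

59.5782 %


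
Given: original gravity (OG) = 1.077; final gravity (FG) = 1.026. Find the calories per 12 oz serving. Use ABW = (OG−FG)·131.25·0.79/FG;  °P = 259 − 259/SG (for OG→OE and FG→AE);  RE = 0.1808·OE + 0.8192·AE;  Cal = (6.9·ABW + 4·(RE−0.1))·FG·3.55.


ABW = (1.077 − 1.026)·131.25·0.79/1.026 = 5.1541
OE = 259 − 259/1.077 = 18.5172 °P
AE = 259 − 259/1.026 = 6.5634 °P
RE = 0.1808·18.5172 + 0.8192·6.5634 = 8.7246 °P
Cal = (6.9·5.1541 + 4·(8.7246−0.1))·1.026·3.55

255.1847 kcal


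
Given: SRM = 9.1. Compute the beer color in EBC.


EBC = SRM · 1.97
EBC = 9.1 · 1.97

17.9270 EBC


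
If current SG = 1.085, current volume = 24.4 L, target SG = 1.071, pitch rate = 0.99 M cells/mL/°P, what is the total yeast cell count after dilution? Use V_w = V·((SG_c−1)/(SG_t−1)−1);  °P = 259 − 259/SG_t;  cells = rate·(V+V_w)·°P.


V_w = 24.4·((1.085−1)/(1.071−1)−1) = 4.8113
V_final = 24.4 + 4.8113 = 29.2113
°P = 259 − 259/1.071 = 17.1699
cells = 0.99·29.2113·17.1699

496.5400 billion cells


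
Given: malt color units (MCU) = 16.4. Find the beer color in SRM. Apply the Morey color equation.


SRM = 1.4922 · MCU^0.6859
SRM = 1.4922 · 16.4^0.6859

10.1646 SRM


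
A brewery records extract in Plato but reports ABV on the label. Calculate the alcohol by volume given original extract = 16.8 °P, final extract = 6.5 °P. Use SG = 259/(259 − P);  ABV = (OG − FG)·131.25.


OG = 259/(259 − 16.8) = 1.0694
FG = 259/(259 − 6.5) = 1.0257
ABV = (1.0694 − 1.0257)·131.25

5.7253 % ABV


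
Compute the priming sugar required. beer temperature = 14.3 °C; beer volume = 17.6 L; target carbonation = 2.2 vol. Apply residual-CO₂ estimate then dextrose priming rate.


residual = 14.695·(0.01821 + 0.09011·e^(−0.04·T));  sugar = (target − residual)·4.0·V
residual = 14.695·(0.01821 + 0.09011·e^(−0.04·14.3)) = 1.0149
sugar = (2.2 − 1.0149)·4.0·17.6

83.4276 g
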